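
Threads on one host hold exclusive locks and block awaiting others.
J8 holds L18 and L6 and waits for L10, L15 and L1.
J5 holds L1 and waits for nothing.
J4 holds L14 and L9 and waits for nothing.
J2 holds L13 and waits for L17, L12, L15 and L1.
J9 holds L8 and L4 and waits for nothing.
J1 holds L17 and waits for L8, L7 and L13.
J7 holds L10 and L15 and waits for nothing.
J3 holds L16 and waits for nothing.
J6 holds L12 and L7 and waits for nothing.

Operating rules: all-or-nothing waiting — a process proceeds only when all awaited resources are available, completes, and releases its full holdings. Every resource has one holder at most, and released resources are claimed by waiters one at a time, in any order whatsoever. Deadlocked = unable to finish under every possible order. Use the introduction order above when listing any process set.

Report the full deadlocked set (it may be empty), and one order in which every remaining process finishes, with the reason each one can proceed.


Deadlocked: J2 and J1.
Key observation: nobody on the ring J2 -> J1 -> J2 can start until another member finishes, which never happens; no other process is dragged down with it.
One completion order for the rest: J5, J9, J6, J4, J3, J7, J8.
Step-by-step check:
  run J5 (it waits on nothing); releases L1
  run J9 (it waits on nothing); releases L8 and L4
  run J6 (it waits on nothing); releases L12 and L7
  run J4 (it waits on nothing); releases L14 and L9
  run J3 (it waits on nothing); releases L16
  run J7 (it waits on nothing); releases L10 and L15
  J8: everything it awaited (L10, L15 and L1) is free; runs, freeing L18 and L6


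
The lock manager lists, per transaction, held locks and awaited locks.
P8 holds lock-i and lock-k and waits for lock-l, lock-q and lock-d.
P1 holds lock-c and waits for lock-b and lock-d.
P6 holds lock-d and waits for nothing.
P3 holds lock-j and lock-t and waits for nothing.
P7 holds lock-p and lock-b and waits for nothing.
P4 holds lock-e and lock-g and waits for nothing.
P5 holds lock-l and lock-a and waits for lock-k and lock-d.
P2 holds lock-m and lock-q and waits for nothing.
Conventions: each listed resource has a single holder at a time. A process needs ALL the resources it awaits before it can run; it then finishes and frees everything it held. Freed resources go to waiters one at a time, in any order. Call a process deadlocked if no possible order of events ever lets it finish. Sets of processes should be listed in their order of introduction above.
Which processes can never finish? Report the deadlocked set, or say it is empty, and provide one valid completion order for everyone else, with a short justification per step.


Deadlocked set: P8 and P5.
Key observation: the loop P8 -> P5 -> P8 blocks itself forever; no other process is dragged down with it.
A valid finishing order for the others: P4, P6, P7, P2, P1, P3.
Walking it through:
  P4 waits on nothing -> runs at once and releases lock-e and lock-g
  P6 waits on nothing -> runs at once and releases lock-d
  P7 waits on nothing -> runs at once and releases lock-p and lock-b
  P2 waits on nothing -> runs at once and releases lock-m and lock-q
  P1 waits on lock-b and lock-d — all released -> runs and releases lock-c
  P3 waits on nothing -> runs at once and releases lock-j and lock-t


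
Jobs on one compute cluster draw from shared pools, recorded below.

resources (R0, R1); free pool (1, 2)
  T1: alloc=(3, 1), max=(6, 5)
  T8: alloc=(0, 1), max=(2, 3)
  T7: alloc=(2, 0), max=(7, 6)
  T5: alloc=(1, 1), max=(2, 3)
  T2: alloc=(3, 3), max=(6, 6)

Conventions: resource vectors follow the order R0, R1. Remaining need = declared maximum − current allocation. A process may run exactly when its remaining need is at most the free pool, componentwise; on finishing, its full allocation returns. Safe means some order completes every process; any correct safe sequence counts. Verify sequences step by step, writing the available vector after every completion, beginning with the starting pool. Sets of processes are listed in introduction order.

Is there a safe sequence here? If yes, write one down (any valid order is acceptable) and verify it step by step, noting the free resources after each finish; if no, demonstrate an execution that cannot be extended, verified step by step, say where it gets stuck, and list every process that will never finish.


The state is UNSAFE.
Key observation: the pool after T5, T8 is (2, 4); every surviving request exceeds it in R0, so progress ends there.
The run T5, T8 cannot be extended any further. Step-by-step check:
  pool = (1, 2)
  T5: need (1, 2) fits (1, 2); releases (1, 1), pool now (2, 3)
  T8: need (2, 2) fits (2, 3); releases (0, 1), pool now (2, 4)
  T1 cannot run: need (3, 4) vs free (2, 4) (insufficient R0)
  T7 cannot run: need (5, 6) vs free (2, 4) (insufficient R0 and R1)
  T2 cannot run: need (3, 3) vs free (2, 4) (insufficient R0)
Never able to finish: T1, T7 and T2.


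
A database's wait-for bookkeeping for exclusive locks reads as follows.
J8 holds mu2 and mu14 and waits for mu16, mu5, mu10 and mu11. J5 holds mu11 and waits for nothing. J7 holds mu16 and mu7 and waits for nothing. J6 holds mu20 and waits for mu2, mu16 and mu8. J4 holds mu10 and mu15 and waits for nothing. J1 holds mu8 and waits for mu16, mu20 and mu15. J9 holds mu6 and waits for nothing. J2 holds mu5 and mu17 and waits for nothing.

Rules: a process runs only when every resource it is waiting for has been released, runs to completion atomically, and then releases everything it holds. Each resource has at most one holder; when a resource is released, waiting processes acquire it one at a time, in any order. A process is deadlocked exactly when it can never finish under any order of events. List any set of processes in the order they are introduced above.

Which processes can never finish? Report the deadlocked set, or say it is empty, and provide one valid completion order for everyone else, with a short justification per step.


Deadlocked set: J6 and J1.
Key observation: J6 -> J1 -> J6 is a circular wait — nothing in it can go first; no other process is dragged down with it.
The rest can finish in the order J9, J4, J7, J5, J2, J8.
Walking it through:
  J9 waits on nothing -> runs at once and releases mu6
  J4 waits on nothing -> runs at once and releases mu10 and mu15
  J7 waits on nothing -> runs at once and releases mu16 and mu7
  J5 waits on nothing -> runs at once and releases mu11
  J2 waits on nothing -> runs at once and releases mu5 and mu17
  J8: everything it awaited (mu16, mu5, mu10 and mu11) is free; runs, freeing mu2 and mu14


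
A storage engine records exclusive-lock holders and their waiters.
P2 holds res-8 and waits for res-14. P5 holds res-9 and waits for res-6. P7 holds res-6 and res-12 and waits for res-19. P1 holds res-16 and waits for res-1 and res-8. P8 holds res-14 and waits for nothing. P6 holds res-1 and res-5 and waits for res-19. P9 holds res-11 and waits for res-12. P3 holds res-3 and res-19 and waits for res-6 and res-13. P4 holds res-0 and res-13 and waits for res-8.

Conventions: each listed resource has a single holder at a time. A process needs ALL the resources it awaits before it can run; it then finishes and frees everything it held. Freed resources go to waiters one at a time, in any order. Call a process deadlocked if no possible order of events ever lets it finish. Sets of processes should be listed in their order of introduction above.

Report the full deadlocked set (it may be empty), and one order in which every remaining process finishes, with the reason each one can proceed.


The deadlocked set is P5, P7, P1, P6, P9 and P3.
Key observation: P7 -> P3 -> P7 is a circular wait — nothing in it can go first; P5, P1, P6 and P9 wait into the deadlock from upstream.
One completion order for the rest: P8, P2, P4.
Check, step by step:
  P8: no waits; runs immediately, freeing res-14
  P2: everything it awaited (res-14) is free; runs, freeing res-8
  P4: everything it awaited (res-8) is free; runs, freeing res-0 and res-13


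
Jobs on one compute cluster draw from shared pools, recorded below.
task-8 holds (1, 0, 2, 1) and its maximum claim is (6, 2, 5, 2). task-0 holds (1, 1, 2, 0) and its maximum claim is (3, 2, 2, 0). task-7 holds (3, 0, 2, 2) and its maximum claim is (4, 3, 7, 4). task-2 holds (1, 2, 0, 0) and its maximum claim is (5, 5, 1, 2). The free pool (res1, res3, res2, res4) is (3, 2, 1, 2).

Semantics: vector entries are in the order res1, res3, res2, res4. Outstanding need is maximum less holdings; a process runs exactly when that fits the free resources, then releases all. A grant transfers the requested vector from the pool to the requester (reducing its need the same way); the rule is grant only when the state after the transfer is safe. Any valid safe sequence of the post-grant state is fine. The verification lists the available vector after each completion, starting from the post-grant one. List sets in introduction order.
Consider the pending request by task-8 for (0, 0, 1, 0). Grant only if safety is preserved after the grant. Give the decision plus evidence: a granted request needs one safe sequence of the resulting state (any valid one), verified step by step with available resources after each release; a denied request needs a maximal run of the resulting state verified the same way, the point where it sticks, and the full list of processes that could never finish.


GRANT: granting preserves safety; a valid post-grant sequence is task-0, task-2, task-8, task-7.
Key observation: the grant leaves (3, 2, 0, 2) free — enough for task-0, whose release restarts the cascade.
Step-by-step check of the post-grant state:
  pool = (3, 2, 0, 2)
  task-0 needs (2, 1, 0, 0) <= (3, 2, 0, 2) -> finishes; pool += (1, 1, 2, 0) = (4, 3, 2, 2)
  task-2 needs (4, 3, 1, 2) <= (4, 3, 2, 2) -> finishes; pool += (1, 2, 0, 0) = (5, 5, 2, 2)
  task-8 needs (5, 2, 2, 1) <= (5, 5, 2, 2) -> finishes; pool += (1, 0, 3, 1) = (6, 5, 5, 3)
  task-7 needs (1, 3, 5, 2) <= (6, 5, 5, 3) -> finishes; pool += (3, 0, 2, 2) = (9, 5, 7, 5)


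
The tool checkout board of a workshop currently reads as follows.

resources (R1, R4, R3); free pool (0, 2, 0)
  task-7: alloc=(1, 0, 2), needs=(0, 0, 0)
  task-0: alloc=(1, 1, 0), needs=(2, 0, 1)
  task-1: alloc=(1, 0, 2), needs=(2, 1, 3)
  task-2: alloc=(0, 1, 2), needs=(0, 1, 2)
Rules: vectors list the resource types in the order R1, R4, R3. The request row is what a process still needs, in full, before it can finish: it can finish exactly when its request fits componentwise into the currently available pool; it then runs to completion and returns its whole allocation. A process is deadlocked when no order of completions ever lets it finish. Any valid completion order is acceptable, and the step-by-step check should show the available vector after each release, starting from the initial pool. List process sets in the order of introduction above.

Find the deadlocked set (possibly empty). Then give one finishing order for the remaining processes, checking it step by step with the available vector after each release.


The deadlocked set is task-0 and task-1.
Key observation: no order helps: past task-7, task-2, the free pool tops out at (1, 3, 4), below what each blocked process needs in R1.
A valid finishing order for the others: task-7, task-2. Walking it through:
  pool = (0, 2, 0)
  task-7 needs (0, 0, 0) <= (0, 2, 0) -> finishes; pool += (1, 0, 2) = (1, 2, 2)
  task-2 needs (0, 1, 2) <= (1, 2, 2) -> finishes; pool += (0, 1, 2) = (1, 3, 4)
The stuck group stays short no matter what:
  blocked: task-0 wants (2, 0, 1), pool (1, 3, 4) — not enough R1
  blocked: task-1 wants (2, 1, 3), pool (1, 3, 4) — not enough R1


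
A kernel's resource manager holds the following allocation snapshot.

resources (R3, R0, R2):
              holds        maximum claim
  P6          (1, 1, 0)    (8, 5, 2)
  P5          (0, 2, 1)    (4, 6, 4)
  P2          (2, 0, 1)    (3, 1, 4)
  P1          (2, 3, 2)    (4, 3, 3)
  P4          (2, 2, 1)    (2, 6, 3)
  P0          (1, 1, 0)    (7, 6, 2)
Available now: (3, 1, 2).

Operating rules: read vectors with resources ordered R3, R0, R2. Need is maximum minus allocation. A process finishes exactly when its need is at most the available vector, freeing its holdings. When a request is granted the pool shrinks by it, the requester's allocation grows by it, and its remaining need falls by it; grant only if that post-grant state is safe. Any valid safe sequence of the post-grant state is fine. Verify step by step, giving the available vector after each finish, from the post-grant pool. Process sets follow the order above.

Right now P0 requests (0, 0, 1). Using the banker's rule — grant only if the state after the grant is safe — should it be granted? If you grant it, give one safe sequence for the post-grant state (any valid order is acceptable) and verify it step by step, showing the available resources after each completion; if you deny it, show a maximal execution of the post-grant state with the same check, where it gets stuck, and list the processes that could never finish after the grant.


GRANT: granting preserves safety; a valid post-grant sequence is P1, P4, P2, P0, P5, P6.
Key observation: (3, 1, 1) free after granting still covers P1 first, and each release covers the next.
Verifying the post-grant state step by step:
  pool = (3, 1, 1)
  run P1 (needs (2, 0, 1), free (3, 1, 1)); after release of (2, 3, 2) the pool is (5, 4, 3)
  run P4 (needs (0, 4, 2), free (5, 4, 3)); after release of (2, 2, 1) the pool is (7, 6, 4)
  run P2 (needs (1, 1, 3), free (7, 6, 4)); after release of (2, 0, 1) the pool is (9, 6, 5)
  run P0 (needs (6, 5, 1), free (9, 6, 5)); after release of (1, 1, 1) the pool is (10, 7, 6)
  run P5 (needs (4, 4, 3), free (10, 7, 6)); after release of (0, 2, 1) the pool is (10, 9, 7)
  run P6 (needs (7, 4, 2), free (10, 9, 7)); after release of (1, 1, 0) the pool is (11, 10, 7)


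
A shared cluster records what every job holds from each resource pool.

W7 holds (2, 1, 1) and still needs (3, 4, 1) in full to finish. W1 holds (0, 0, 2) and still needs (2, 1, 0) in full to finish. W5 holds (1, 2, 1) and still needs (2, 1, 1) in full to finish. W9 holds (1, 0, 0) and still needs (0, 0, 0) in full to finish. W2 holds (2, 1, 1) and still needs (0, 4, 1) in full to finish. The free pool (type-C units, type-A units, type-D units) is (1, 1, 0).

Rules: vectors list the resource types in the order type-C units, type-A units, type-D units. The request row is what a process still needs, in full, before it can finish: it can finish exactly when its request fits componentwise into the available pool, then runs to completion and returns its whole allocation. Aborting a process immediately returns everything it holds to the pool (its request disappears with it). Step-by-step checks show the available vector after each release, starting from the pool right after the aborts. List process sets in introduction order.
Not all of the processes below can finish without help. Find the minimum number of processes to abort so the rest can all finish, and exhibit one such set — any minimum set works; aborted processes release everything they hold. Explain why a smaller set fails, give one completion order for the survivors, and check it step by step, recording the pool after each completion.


Abort W2.
Key observation: the deadlocked W7 becomes finishable only because W2 released (2, 1, 1); it completes at step 4 below.
Minimality: the empty abort set fails — the state is deadlocked as it stands.
Survivors finish in the order: W5, W1, W9, W7. Step-by-step check (pool after the aborts first):
  pool = (3, 2, 1)
  run W5 (needs (2, 1, 1), free (3, 2, 1)); after release of (1, 2, 1) the pool is (4, 4, 2)
  run W1 (needs (2, 1, 0), free (4, 4, 2)); after release of (0, 0, 2) the pool is (4, 4, 4)
  run W9 (needs (0, 0, 0), free (4, 4, 4)); after release of (1, 0, 0) the pool is (5, 4, 4)
  run W7 (needs (3, 4, 1), free (5, 4, 4)); after release of (2, 1, 1) the pool is (7, 5, 5)


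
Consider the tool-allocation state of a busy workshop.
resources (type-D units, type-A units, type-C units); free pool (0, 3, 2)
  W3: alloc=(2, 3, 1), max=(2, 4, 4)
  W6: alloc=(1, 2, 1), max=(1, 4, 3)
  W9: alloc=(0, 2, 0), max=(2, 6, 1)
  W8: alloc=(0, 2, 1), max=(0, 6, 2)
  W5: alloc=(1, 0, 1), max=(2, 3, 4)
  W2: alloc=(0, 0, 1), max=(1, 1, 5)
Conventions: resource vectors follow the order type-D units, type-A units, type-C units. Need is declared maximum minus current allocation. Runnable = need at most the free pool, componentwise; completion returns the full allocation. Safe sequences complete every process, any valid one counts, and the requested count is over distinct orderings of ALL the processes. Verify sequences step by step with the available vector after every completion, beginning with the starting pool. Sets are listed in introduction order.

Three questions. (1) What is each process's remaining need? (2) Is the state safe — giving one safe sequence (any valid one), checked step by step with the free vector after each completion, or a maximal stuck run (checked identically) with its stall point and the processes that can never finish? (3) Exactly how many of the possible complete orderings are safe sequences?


(1) Remaining need (order type-D units, type-A units, type-C units):
  W3: (0, 1, 3)
  W6: (0, 2, 2)
  W9: (2, 4, 1)
  W8: (0, 4, 1)
  W5: (1, 3, 3)
  W2: (1, 1, 4)
(2) SAFE — a valid safe sequence is W6, W3, W5, W2, W8, W9.
Key observation: W6 is the earliest step where a requested resource binds exactly: need (0, 2, 2), pool (0, 3, 2) at its turn.
Verifying each step:
  pool = (0, 3, 2)
  W6 needs (0, 2, 2) <= (0, 3, 2) -> finishes; pool += (1, 2, 1) = (1, 5, 3)
  W3 needs (0, 1, 3) <= (1, 5, 3) -> finishes; pool += (2, 3, 1) = (3, 8, 4)
  W5 needs (1, 3, 3) <= (3, 8, 4) -> finishes; pool += (1, 0, 1) = (4, 8, 5)
  W2 needs (1, 1, 4) <= (4, 8, 5) -> finishes; pool += (0, 0, 1) = (4, 8, 6)
  W8 needs (0, 4, 1) <= (4, 8, 6) -> finishes; pool += (0, 2, 1) = (4, 10, 7)
  W9 needs (2, 4, 1) <= (4, 10, 7) -> finishes; pool += (0, 2, 0) = (4, 12, 7)
(3) The exact count: 64 of the possible complete orderings are safe sequences.


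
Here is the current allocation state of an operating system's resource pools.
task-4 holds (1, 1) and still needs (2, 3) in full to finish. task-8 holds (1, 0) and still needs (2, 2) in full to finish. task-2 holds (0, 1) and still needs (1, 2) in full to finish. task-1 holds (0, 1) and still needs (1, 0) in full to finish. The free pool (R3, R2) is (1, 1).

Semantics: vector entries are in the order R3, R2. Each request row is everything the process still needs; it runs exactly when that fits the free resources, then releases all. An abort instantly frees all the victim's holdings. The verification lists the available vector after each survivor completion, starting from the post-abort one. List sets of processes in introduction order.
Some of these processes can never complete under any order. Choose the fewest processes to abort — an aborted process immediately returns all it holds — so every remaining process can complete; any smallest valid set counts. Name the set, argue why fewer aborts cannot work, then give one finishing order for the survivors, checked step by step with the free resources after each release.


Abort task-8.
Key observation: before aborting task-8, task-4 was permanently blocked — no order could ever run it; afterwards it completes at step 3.
Minimality: the empty abort set fails — the state is deadlocked as it stands.
One survivor order: task-1, task-2, task-4. Step-by-step check (post-abort pool first):
  pool = (2, 1)
  task-1: need (1, 0) fits (2, 1); releases (0, 1), pool now (2, 2)
  task-2: need (1, 2) fits (2, 2); releases (0, 1), pool now (2, 3)
  task-4: need (2, 3) fits (2, 3); releases (1, 1), pool now (3, 4)


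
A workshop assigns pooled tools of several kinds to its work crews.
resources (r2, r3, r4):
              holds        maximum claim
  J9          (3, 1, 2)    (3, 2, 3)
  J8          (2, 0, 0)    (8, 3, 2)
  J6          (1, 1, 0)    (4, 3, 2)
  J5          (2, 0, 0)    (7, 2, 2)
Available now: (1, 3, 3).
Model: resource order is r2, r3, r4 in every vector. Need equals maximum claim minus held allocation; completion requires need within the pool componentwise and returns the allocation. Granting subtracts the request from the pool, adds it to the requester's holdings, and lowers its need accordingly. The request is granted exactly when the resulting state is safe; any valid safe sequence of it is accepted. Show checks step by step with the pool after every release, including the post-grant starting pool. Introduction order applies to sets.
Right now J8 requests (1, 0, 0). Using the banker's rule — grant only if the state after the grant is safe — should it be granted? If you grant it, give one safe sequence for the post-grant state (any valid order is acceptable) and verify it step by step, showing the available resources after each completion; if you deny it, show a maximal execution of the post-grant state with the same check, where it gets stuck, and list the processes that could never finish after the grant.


DENY: after the grant no complete ordering would exist.
Key observation: after J9, J6 complete, (4, 5, 5) is the best the pool ever gets, yet each leftover process wants more r2.
On the post-grant state, J9, J6 is a maximal run — nothing extends it. Verifying each step:
  pool = (0, 3, 3)
  J9 needs (0, 1, 1) <= (0, 3, 3) -> finishes; pool += (3, 1, 2) = (3, 4, 5)
  J6 needs (3, 2, 2) <= (3, 4, 5) -> finishes; pool += (1, 1, 0) = (4, 5, 5)
  blocked: J8 wants (5, 3, 2), pool (4, 5, 5) — not enough r2
  blocked: J5 wants (5, 2, 2), pool (4, 5, 5) — not enough r2
Had the request been granted, J8 and J5 could never finish.


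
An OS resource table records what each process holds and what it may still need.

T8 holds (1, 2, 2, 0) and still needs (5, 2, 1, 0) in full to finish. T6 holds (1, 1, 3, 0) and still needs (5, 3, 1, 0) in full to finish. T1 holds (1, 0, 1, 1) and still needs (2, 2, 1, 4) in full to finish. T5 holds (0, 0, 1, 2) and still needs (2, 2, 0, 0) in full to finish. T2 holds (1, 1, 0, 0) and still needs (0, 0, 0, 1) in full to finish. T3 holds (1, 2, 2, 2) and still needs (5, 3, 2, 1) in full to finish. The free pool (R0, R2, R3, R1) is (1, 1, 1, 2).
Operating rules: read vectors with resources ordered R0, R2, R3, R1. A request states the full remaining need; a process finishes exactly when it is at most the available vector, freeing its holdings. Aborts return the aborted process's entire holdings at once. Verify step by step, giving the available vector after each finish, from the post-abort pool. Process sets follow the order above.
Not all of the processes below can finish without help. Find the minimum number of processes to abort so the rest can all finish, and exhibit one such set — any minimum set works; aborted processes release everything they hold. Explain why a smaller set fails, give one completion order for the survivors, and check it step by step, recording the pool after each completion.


Minimum abort set: T8 and T3.
Key observation: T6 had no path to completion before; after the abort of T8 and T3 ((2, 4, 4, 2) returned), step 4 is where it fits.
Why nothing smaller works — every single abort fails: T8 alone leaves T6 blocked (short on R0); T6 alone leaves T8 blocked (short on R0); T1 alone leaves T8 blocked (short on R0); T5 alone leaves T8 blocked (short on R0); T2 alone leaves T8 blocked (short on R0); T3 alone leaves T8 blocked (short on R0).
Survivors finish in the order: T5, T2, T1, T6. Step-by-step check (pool after the aborts first):
  pool = (3, 5, 5, 4)
  T5 needs (2, 2, 0, 0) <= (3, 5, 5, 4) -> finishes; pool += (0, 0, 1, 2) = (3, 5, 6, 6)
  T2 needs (0, 0, 0, 1) <= (3, 5, 6, 6) -> finishes; pool += (1, 1, 0, 0) = (4, 6, 6, 6)
  T1 needs (2, 2, 1, 4) <= (4, 6, 6, 6) -> finishes; pool += (1, 0, 1, 1) = (5, 6, 7, 7)
  T6 needs (5, 3, 1, 0) <= (5, 6, 7, 7) -> finishes; pool += (1, 1, 3, 0) = (6, 7, 10, 7)


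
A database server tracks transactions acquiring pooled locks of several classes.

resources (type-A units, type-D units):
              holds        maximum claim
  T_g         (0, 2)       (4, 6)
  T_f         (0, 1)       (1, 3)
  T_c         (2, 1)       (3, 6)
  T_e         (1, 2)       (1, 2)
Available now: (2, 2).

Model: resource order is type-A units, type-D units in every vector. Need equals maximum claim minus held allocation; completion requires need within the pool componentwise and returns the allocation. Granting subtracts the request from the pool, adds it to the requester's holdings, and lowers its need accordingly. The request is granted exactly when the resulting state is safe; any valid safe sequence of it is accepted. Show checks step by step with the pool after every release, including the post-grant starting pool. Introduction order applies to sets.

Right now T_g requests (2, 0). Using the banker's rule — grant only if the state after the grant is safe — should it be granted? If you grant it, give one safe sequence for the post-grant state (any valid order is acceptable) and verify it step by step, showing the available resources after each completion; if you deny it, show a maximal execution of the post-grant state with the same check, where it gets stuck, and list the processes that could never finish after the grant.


GRANT — the state after the grant stays safe, e.g. via T_e, T_f, T_c, T_g.
Key observation: (0, 2) free after granting still covers T_e first, and each release covers the next.
Step-by-step check of the post-grant state:
  pool = (0, 2)
  T_e: need (0, 0) fits (0, 2); releases (1, 2), pool now (1, 4)
  T_f: need (1, 2) fits (1, 4); releases (0, 1), pool now (1, 5)
  T_c: need (1, 5) fits (1, 5); releases (2, 1), pool now (3, 6)
  T_g: need (2, 4) fits (3, 6); releases (2, 2), pool now (5, 8)


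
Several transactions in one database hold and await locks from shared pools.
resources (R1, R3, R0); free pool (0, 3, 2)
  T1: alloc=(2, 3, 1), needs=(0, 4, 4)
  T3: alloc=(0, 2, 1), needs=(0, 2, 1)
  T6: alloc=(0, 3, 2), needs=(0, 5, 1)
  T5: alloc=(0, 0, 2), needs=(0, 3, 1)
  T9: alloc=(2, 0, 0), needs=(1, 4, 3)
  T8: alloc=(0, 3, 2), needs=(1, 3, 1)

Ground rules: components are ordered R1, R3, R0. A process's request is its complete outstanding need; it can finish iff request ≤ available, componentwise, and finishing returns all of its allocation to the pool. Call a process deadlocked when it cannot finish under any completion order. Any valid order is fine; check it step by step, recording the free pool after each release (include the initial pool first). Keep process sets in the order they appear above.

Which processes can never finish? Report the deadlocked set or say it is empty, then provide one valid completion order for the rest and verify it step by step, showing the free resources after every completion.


The deadlocked set is empty.
Key observation: no deadlock: T3 fits now, and the freed resources carry the rest through.
One completion order for the rest: T3, T6, T5, T1, T9, T8. Check, step by step:
  pool = (0, 3, 2)
  run T3 (needs (0, 2, 1), free (0, 3, 2)); after release of (0, 2, 1) the pool is (0, 5, 3)
  run T6 (needs (0, 5, 1), free (0, 5, 3)); after release of (0, 3, 2) the pool is (0, 8, 5)
  run T5 (needs (0, 3, 1), free (0, 8, 5)); after release of (0, 0, 2) the pool is (0, 8, 7)
  run T1 (needs (0, 4, 4), free (0, 8, 7)); after release of (2, 3, 1) the pool is (2, 11, 8)
  run T9 (needs (1, 4, 3), free (2, 11, 8)); after release of (2, 0, 0) the pool is (4, 11, 8)
  run T8 (needs (1, 3, 1), free (4, 11, 8)); after release of (0, 3, 2) the pool is (4, 14, 10)


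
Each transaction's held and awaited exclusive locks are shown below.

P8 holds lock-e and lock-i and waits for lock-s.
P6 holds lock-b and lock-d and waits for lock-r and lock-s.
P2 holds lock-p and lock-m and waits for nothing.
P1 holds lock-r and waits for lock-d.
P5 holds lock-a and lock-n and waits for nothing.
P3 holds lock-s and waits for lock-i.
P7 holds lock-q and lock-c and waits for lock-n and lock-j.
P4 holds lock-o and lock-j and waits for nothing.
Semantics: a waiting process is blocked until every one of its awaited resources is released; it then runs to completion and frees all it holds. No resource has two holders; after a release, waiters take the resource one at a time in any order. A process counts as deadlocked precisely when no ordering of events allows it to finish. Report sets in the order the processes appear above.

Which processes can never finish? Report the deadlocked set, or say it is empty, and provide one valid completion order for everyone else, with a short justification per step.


The deadlocked set is P8, P6, P1 and P3.
Key observation: along P8 -> P3 -> P8, each member waits on what the next one holds — a deadlock; P6 and P1 are caught in further circular waits.
One completion order for the rest: P2, P5, P4, P7.
Check, step by step:
  run P2 (it waits on nothing); releases lock-p and lock-m
  run P5 (it waits on nothing); releases lock-a and lock-n
  run P4 (it waits on nothing); releases lock-o and lock-j
  run P7 (all its waits — lock-n and lock-j — are resolved); releases lock-q and lock-c


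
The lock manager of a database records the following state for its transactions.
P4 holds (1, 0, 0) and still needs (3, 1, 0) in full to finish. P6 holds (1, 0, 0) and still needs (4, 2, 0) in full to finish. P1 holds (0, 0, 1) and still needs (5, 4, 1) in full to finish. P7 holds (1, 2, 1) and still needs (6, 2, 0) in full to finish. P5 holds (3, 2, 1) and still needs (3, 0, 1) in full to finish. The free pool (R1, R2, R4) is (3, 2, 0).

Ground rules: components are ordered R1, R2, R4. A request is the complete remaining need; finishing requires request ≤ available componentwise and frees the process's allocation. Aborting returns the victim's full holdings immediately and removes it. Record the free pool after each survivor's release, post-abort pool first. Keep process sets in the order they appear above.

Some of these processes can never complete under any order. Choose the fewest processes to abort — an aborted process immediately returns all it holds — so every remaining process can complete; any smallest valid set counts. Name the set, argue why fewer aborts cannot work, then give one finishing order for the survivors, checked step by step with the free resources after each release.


The answer: abort P5.
Key observation: the deadlocked P7 becomes finishable only because P5 released (3, 2, 1); it completes at step 1 below.
Minimality: the empty abort set fails — the state is deadlocked as it stands.
One survivor order: P7, P6, P4, P1. Verifying each step (post-abort pool first):
  pool = (6, 4, 1)
  run P7 (needs (6, 2, 0), free (6, 4, 1)); after release of (1, 2, 1) the pool is (7, 6, 2)
  run P6 (needs (4, 2, 0), free (7, 6, 2)); after release of (1, 0, 0) the pool is (8, 6, 2)
  run P4 (needs (3, 1, 0), free (8, 6, 2)); after release of (1, 0, 0) the pool is (9, 6, 2)
  run P1 (needs (5, 4, 1), free (9, 6, 2)); after release of (0, 0, 1) the pool is (9, 6, 3)


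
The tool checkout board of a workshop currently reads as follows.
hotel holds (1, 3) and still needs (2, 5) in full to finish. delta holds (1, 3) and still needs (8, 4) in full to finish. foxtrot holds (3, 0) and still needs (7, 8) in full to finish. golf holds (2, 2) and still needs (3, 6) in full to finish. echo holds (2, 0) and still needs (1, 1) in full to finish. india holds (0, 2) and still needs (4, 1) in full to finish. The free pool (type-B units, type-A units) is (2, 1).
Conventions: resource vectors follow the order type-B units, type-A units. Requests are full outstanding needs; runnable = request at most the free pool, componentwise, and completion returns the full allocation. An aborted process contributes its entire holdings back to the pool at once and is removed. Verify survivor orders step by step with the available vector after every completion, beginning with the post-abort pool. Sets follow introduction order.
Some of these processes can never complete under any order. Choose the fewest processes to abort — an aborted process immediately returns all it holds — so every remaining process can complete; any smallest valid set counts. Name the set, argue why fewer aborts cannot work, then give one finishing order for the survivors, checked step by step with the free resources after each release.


Abort golf.
Key observation: aborting golf returns (2, 2), and hotel — hopeless before — runs at step 3 with the returned capacity in the pool.
Minimality: the empty abort set fails — the state is deadlocked as it stands.
One survivor order: echo, india, hotel, foxtrot, delta. Step-by-step check (post-abort pool first):
  pool = (4, 3)
  echo: need (1, 1) fits (4, 3); releases (2, 0), pool now (6, 3)
  india: need (4, 1) fits (6, 3); releases (0, 2), pool now (6, 5)
  hotel: need (2, 5) fits (6, 5); releases (1, 3), pool now (7, 8)
  foxtrot: need (7, 8) fits (7, 8); releases (3, 0), pool now (10, 8)
  delta: need (8, 4) fits (10, 8); releases (1, 3), pool now (11, 11)


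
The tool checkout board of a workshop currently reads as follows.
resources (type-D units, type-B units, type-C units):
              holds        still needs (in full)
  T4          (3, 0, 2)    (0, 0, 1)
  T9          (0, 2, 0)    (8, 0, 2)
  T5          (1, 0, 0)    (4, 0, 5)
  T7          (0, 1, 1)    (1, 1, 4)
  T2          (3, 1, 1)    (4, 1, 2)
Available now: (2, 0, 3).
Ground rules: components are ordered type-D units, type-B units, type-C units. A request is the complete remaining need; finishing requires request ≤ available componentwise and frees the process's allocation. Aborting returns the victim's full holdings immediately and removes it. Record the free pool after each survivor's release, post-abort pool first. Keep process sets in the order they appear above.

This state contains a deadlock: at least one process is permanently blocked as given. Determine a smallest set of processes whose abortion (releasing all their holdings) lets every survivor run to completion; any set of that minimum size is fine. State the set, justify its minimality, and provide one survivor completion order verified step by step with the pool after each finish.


Minimum abort set: T2.
Key observation: no ordering could ever have run T7 before the abort of T2; with (3, 1, 1) back in the pool it fits at step 3.
Minimality: the empty abort set fails — the state is deadlocked as it stands.
The survivors complete as T4, T5, T7, T9. Walking it through (starting from the post-abort pool):
  pool = (5, 1, 4)
  T4: need (0, 0, 1) fits (5, 1, 4); releases (3, 0, 2), pool now (8, 1, 6)
  T5: need (4, 0, 5) fits (8, 1, 6); releases (1, 0, 0), pool now (9, 1, 6)
  T7: need (1, 1, 4) fits (9, 1, 6); releases (0, 1, 1), pool now (9, 2, 7)
  T9: need (8, 0, 2) fits (9, 2, 7); releases (0, 2, 0), pool now (9, 4, 7)


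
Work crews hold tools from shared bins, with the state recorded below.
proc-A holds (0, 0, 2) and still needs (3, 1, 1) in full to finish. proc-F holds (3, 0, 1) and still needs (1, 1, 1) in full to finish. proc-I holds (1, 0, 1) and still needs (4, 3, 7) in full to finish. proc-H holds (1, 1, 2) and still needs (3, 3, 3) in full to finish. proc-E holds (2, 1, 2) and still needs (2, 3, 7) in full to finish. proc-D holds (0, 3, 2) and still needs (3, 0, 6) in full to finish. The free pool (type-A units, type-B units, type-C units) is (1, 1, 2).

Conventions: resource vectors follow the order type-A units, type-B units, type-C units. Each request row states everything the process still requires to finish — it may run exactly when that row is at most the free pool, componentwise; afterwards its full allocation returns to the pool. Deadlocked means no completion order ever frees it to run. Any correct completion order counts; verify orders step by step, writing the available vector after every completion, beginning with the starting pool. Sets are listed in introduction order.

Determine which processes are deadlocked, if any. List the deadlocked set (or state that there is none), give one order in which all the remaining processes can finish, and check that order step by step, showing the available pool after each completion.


Deadlocked set: proc-I, proc-H, proc-E and proc-D.
Key observation: after proc-F, proc-A the pool peaks at (4, 1, 5), and each blocked process is short somewhere: proc-I on type-B units, type-C units; proc-H on type-B units; proc-E on type-B units, type-C units; proc-D on type-C units.
A valid finishing order for the others: proc-F, proc-A. Step-by-step check:
  pool = (1, 1, 2)
  run proc-F (needs (1, 1, 1), free (1, 1, 2)); after release of (3, 0, 1) the pool is (4, 1, 3)
  run proc-A (needs (3, 1, 1), free (4, 1, 3)); after release of (0, 0, 2) the pool is (4, 1, 5)
The stuck group stays short no matter what:
  proc-I cannot run: need (4, 3, 7) vs free (4, 1, 5) (insufficient type-B units and type-C units)
  proc-H cannot run: need (3, 3, 3) vs free (4, 1, 5) (insufficient type-B units)
  proc-E cannot run: need (2, 3, 7) vs free (4, 1, 5) (insufficient type-B units and type-C units)
  proc-D cannot run: need (3, 0, 6) vs free (4, 1, 5) (insufficient type-C units)


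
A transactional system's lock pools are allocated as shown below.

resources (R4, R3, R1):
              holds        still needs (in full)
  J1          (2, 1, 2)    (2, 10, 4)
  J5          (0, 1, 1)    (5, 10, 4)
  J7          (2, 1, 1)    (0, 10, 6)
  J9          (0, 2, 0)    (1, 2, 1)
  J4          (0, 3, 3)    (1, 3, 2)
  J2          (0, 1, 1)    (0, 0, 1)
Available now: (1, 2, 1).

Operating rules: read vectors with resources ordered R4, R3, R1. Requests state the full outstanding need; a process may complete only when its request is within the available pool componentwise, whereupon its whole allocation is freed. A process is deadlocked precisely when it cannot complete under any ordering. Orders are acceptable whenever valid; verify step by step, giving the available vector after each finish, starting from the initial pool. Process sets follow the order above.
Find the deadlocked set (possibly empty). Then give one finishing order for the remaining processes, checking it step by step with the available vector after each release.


Deadlocked set: J1, J5 and J7.
Key observation: J2, J4, J9 can finish, but then (1, 8, 5) is all there is, and the blocked group's R3 demands exceed it.
A valid finishing order for the others: J2, J4, J9. Walking it through:
  pool = (1, 2, 1)
  run J2 (needs (0, 0, 1), free (1, 2, 1)); after release of (0, 1, 1) the pool is (1, 3, 2)
  run J4 (needs (1, 3, 2), free (1, 3, 2)); after release of (0, 3, 3) the pool is (1, 6, 5)
  run J9 (needs (1, 2, 1), free (1, 6, 5)); after release of (0, 2, 0) the pool is (1, 8, 5)
The stuck group stays short no matter what:
  J1 still needs (2, 10, 4) but only (1, 8, 5) is free — short on R4 and R3
  J5 still needs (5, 10, 4) but only (1, 8, 5) is free — short on R4 and R3
  J7 still needs (0, 10, 6) but only (1, 8, 5) is free — short on R3 and R1


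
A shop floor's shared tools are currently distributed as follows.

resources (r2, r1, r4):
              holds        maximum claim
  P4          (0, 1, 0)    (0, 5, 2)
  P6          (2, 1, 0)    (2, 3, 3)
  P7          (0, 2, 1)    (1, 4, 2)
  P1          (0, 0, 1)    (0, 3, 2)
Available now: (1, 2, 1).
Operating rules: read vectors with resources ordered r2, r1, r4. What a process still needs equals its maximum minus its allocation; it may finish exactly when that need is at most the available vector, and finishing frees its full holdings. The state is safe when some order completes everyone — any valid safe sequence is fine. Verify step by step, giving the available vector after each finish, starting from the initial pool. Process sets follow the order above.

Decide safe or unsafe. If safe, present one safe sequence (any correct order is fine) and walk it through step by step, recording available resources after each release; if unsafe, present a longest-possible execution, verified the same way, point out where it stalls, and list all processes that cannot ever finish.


The state is SAFE; one workable sequence: P7, P1, P4, P6.
Key observation: P7 marks the first exact bind of the order: its need (1, 2, 1) fits the free (1, 2, 1) with zero slack on a requested resource.
Verifying each step:
  pool = (1, 2, 1)
  P7: need (1, 2, 1) fits (1, 2, 1); releases (0, 2, 1), pool now (1, 4, 2)
  P1: need (0, 3, 1) fits (1, 4, 2); releases (0, 0, 1), pool now (1, 4, 3)
  P4: need (0, 4, 2) fits (1, 4, 3); releases (0, 1, 0), pool now (1, 5, 3)
  P6: need (0, 2, 3) fits (1, 5, 3); releases (2, 1, 0), pool now (3, 6, 3)
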